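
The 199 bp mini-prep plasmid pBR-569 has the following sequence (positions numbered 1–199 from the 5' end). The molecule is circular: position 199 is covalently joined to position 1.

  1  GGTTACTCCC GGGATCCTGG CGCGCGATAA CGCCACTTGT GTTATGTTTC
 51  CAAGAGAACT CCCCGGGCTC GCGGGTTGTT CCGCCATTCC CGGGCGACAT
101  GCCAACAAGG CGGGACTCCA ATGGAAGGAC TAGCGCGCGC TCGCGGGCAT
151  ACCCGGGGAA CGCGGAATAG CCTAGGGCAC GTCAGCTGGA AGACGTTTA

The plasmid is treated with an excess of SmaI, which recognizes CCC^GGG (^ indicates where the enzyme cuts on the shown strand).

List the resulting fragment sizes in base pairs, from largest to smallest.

SmaI sites (CCCGGG) start at positions 8, 62, 89, 152.
SmaI cuts after base 3 of each site, so after positions 10, 64, 91, 154.
Circular molecule, 4 cuts → 4 fragments:
  11–64 → 54 bp
  65–91 → 27 bp
  92–154 → 63 bp
  155–199 then 1–10 → 45 + 10 = 55 bp
Sorted largest to smallest: 63, 55, 54, 27 bp.

63, 55, 54, 27 bp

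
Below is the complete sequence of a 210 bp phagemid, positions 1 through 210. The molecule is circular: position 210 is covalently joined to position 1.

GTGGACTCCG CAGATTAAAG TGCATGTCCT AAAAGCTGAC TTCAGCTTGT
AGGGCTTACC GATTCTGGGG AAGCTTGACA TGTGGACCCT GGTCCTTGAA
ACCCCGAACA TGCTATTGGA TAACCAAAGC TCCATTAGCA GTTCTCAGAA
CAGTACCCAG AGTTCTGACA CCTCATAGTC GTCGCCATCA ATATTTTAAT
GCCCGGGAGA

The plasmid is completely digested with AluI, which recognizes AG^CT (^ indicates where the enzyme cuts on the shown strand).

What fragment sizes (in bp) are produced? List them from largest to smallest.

116, 56, 28, 10 bp

AluI sites (AGCT) start at positions 34, 44, 72, 128.
AluI cuts after base 2 of each site, so after positions 35, 45, 73, 129.
Circular molecule, 4 cuts → 4 fragments:
  36–45 → 10 bp
  46–73 → 28 bp
  74–129 → 56 bp
  130–210 then 1–35 → 81 + 35 = 116 bp
Sorted largest to smallest: 116, 56, 28, 10 bp.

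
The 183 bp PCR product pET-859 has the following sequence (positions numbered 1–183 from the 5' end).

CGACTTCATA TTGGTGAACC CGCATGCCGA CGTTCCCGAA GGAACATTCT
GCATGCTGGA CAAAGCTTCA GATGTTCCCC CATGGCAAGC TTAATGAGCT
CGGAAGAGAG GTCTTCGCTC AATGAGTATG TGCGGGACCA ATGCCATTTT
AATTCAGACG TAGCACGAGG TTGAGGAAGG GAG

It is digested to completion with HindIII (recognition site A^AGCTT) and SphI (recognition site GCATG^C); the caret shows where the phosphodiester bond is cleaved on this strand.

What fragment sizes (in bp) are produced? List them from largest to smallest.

HindIII sites (AAGCTT) start at positions 63, 87.
HindIII cuts after the first base of each site, so after positions 63, 87.
SphI sites (GCATGC) start at positions 22, 51.
SphI cuts after base 5 of each site (before the last base), so after positions 26, 55.
Combined cut positions: 26, 55, 63, 87.
Linear molecule, 4 cuts → 5 fragments:
  1–26 → 26 bp
  27–55 → 29 bp
  56–63 → 8 bp
  64–87 → 24 bp
  88–183 → 96 bp
Sorted largest to smallest: 96, 29, 26, 24, 8 bp.

96, 29, 26, 24, 8 bp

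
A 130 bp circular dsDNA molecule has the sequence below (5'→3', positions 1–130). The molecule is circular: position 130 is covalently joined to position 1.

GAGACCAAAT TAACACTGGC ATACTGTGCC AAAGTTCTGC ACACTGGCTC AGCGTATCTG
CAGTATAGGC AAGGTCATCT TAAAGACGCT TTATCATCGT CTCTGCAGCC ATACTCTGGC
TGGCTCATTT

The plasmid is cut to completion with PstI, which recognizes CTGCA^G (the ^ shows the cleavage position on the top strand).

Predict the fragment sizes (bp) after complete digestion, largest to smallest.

85, 45 bp

PstI sites (CTGCAG) start at positions 58, 103.
PstI cuts after base 5 of each site (before the last base), so after positions 62, 107.
Circular molecule, 2 cuts → 2 fragments:
  63–107 → 45 bp
  108–130 then 1–62 → 23 + 62 = 85 bp
Sorted largest to smallest: 85, 45 bp.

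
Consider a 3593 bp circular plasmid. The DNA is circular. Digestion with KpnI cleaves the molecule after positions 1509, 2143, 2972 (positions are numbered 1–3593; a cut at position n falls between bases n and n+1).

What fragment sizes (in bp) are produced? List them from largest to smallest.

Circular molecule, 3 cuts → 3 fragments:
  2143 − 1509 = 634 bp
  2972 − 2143 = 829 bp
  wrap: 3593 − 2972 + 1509 = 2130 bp
Sorted largest to smallest: 2130, 829, 634 bp.

2130, 829, 634 bp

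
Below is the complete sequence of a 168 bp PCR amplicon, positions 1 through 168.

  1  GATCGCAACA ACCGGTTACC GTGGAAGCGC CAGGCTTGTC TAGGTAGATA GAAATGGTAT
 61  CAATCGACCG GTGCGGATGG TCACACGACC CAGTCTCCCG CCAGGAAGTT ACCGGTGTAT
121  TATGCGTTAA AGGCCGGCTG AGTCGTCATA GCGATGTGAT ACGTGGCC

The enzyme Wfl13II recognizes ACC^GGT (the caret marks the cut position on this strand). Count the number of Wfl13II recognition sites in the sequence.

ACCGGT occurs starting at positions 11, 67, 111.
Wfl13II cuts at 3 sites.

3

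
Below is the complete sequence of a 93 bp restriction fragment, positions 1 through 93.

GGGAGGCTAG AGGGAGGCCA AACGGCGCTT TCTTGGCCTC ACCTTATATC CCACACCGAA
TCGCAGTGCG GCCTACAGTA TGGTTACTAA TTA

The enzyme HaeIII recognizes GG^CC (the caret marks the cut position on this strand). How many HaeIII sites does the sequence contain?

3

GGCC occurs starting at positions 16, 35, 70.
HaeIII cuts at 3 sites.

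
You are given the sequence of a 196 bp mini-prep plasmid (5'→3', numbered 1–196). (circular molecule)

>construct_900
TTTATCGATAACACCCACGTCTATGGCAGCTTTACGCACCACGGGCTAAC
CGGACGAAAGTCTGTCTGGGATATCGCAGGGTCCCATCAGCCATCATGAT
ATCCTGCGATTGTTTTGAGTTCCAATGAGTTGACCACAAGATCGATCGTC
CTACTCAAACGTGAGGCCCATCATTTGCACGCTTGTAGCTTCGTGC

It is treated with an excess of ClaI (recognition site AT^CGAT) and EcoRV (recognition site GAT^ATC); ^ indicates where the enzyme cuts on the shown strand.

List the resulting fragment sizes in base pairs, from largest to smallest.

67, 59, 42, 28 bp

ClaI sites (ATCGAT) start at positions 4, 141.
ClaI cuts after base 2 of each site, so after positions 5, 142.
EcoRV sites (GATATC) start at positions 70, 98.
EcoRV cuts after base 3 of each site, so after positions 72, 100.
Combined cut positions: 5, 72, 100, 142.
Circular molecule, 4 cuts → 4 fragments:
  6–72 → 67 bp
  73–100 → 28 bp
  101–142 → 42 bp
  143–196 then 1–5 → 54 + 5 = 59 bp
Sorted largest to smallest: 67, 59, 42, 28 bp.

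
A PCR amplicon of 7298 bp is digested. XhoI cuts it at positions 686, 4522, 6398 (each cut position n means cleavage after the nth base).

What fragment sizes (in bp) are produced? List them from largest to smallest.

Linear molecule, 3 cuts → 4 fragments:
  686 − 0 = 686 bp
  4522 − 686 = 3836 bp
  6398 − 4522 = 1876 bp
  7298 − 6398 = 900 bp
Sorted largest to smallest: 3836, 1876, 900, 686 bp.

3836, 1876, 900, 686 bp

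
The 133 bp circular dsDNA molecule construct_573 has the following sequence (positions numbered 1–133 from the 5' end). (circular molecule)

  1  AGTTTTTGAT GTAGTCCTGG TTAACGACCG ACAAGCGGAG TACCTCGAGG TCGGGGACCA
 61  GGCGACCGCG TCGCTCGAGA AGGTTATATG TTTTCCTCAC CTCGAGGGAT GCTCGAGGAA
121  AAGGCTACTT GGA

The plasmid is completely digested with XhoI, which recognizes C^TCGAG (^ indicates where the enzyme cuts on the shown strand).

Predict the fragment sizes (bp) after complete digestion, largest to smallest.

XhoI sites (CTCGAG) start at positions 44, 74, 101, 112.
XhoI cuts after the first base of each site, so after positions 44, 74, 101, 112.
Circular molecule, 4 cuts → 4 fragments:
  45–74 → 30 bp
  75–101 → 27 bp
  102–112 → 11 bp
  113–133 then 1–44 → 21 + 44 = 65 bp
Sorted largest to smallest: 65, 30, 27, 11 bp.

65, 30, 27, 11 bp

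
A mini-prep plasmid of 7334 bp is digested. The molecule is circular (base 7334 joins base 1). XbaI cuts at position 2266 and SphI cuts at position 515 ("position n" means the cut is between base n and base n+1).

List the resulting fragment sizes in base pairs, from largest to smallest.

Combined cut positions (sorted): 515, 2266.
Circular molecule, 2 cuts → 2 fragments:
  2266 − 515 = 1751 bp
  wrap: 7334 − 2266 + 515 = 5583 bp
Sorted largest to smallest: 5583, 1751 bp.

5583, 1751 bp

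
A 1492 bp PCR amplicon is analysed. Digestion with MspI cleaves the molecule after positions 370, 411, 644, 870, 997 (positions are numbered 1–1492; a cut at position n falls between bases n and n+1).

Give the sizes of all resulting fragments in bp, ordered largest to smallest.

Linear molecule, 5 cuts → 6 fragments:
  370 − 0 = 370 bp
  411 − 370 = 41 bp
  644 − 411 = 233 bp
  870 − 644 = 226 bp
  997 − 870 = 127 bp
  1492 − 997 = 495 bp
Sorted largest to smallest: 495, 370, 233, 226, 127, 41 bp.

495, 370, 233, 226, 127, 41 bp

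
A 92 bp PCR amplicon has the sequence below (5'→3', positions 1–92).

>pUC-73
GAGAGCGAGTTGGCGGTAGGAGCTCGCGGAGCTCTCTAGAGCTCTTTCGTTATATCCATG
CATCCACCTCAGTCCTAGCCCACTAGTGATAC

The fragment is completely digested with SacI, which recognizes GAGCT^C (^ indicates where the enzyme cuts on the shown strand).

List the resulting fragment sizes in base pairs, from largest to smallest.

49, 24, 10, 9 bp

SacI sites (GAGCTC) start at positions 20, 29, 39.
SacI cuts after base 5 of each site (before the last base), so after positions 24, 33, 43.
Linear molecule, 3 cuts → 4 fragments:
  1–24 → 24 bp
  25–33 → 9 bp
  34–43 → 10 bp
  44–92 → 49 bp
Sorted largest to smallest: 49, 24, 10, 9 bp.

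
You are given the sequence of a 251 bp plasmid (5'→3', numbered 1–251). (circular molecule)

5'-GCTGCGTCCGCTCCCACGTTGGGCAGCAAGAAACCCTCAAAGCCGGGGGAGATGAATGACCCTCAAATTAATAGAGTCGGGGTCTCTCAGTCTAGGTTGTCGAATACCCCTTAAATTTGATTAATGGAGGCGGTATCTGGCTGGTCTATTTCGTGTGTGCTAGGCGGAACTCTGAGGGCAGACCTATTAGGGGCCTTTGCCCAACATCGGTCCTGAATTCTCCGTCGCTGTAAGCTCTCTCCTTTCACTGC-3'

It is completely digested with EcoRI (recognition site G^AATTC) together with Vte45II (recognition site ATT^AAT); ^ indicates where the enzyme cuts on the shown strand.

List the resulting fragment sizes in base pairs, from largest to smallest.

The EcoRI site (GAATTC) starts at position 215.
EcoRI cuts after the first base of each site, so after position 215.
Vte45II sites (ATTAAT) start at positions 67, 120.
Vte45II cuts after base 3 of each site, so after positions 69, 122.
Combined cut positions: 69, 122, 215.
Circular molecule, 3 cuts → 3 fragments:
  70–122 → 53 bp
  123–215 → 93 bp
  216–251 then 1–69 → 36 + 69 = 105 bp
Sorted largest to smallest: 105, 93, 53 bp.

105, 93, 53 bp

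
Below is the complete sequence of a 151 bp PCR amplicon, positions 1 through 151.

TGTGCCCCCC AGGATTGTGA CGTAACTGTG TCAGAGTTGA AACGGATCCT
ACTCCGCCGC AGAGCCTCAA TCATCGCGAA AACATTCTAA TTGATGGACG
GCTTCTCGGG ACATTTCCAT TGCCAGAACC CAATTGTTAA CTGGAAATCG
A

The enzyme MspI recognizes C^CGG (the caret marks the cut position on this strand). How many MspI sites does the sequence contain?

0

No occurrence of CCGG is present in the sequence.
MspI does not cut: 0 sites.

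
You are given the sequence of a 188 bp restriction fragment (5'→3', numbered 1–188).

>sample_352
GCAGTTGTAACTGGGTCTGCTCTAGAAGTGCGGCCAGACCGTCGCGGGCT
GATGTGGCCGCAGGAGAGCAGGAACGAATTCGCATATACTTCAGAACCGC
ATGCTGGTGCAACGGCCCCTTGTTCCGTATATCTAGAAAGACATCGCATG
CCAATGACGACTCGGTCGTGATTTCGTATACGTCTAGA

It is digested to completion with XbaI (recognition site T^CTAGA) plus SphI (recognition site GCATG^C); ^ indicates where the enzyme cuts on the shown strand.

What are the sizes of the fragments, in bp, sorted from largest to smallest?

XbaI sites (TCTAGA) start at positions 21, 132, 183.
XbaI cuts after the first base of each site, so after positions 21, 132, 183.
SphI sites (GCATGC) start at positions 99, 146.
SphI cuts after base 5 of each site (before the last base), so after positions 103, 150.
Combined cut positions: 21, 103, 132, 150, 183.
Linear molecule, 5 cuts → 6 fragments:
  1–21 → 21 bp
  22–103 → 82 bp
  104–132 → 29 bp
  133–150 → 18 bp
  151–183 → 33 bp
  184–188 → 5 bp
Sorted largest to smallest: 82, 33, 29, 21, 18, 5 bp.

82, 33, 29, 21, 18, 5 bp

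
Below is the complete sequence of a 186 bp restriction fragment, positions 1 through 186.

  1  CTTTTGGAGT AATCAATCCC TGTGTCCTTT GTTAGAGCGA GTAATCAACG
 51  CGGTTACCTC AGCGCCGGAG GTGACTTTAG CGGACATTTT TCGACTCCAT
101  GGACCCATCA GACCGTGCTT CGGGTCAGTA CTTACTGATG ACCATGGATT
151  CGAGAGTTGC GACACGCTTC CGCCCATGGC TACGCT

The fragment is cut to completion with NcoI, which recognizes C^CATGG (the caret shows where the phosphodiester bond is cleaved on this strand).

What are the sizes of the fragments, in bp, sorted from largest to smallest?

NcoI sites (CCATGG) start at positions 97, 142, 174.
NcoI cuts after the first base of each site, so after positions 97, 142, 174.
Linear molecule, 3 cuts → 4 fragments:
  1–97 → 97 bp
  98–142 → 45 bp
  143–174 → 32 bp
  175–186 → 12 bp
Sorted largest to smallest: 97, 45, 32, 12 bp.

97, 45, 32, 12 bp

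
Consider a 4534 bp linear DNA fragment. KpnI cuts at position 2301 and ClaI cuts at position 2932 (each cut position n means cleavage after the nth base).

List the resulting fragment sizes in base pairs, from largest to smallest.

2301, 1602, 631 bp

Combined cut positions (sorted): 2301, 2932.
Linear molecule, 2 cuts → 3 fragments:
  2301 − 0 = 2301 bp
  2932 − 2301 = 631 bp
  4534 − 2932 = 1602 bp
Sorted largest to smallest: 2301, 1602, 631 bp.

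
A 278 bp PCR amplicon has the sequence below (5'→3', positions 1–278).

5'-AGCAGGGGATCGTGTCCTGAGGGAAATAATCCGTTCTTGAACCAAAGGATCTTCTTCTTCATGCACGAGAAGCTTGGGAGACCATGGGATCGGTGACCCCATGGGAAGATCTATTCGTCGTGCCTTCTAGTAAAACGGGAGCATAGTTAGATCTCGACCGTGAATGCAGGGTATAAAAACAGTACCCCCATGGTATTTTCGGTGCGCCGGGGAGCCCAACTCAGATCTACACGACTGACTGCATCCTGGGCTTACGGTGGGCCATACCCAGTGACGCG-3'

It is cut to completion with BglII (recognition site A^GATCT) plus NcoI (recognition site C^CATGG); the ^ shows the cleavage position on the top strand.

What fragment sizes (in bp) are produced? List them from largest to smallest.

82, 55, 42, 39, 35, 17, 8 bp

BglII sites (AGATCT) start at positions 107, 149, 223.
BglII cuts after the first base of each site, so after positions 107, 149, 223.
NcoI sites (CCATGG) start at positions 82, 99, 188.
NcoI cuts after the first base of each site, so after positions 82, 99, 188.
Combined cut positions: 82, 99, 107, 149, 188, 223.
Linear molecule, 6 cuts → 7 fragments:
  1–82 → 82 bp
  83–99 → 17 bp
  100–107 → 8 bp
  108–149 → 42 bp
  150–188 → 39 bp
  189–223 → 35 bp
  224–278 → 55 bp
Sorted largest to smallest: 82, 55, 42, 39, 35, 17, 8 bp.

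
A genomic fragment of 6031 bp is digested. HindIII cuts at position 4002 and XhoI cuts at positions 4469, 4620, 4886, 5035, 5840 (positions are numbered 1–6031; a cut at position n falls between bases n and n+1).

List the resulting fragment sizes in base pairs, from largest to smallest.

4002, 805, 467, 266, 191, 151, 149 bp

Combined cut positions (sorted): 4002, 4469, 4620, 4886, 5035, 5840.
Linear molecule, 6 cuts → 7 fragments:
  4002 − 0 = 4002 bp
  4469 − 4002 = 467 bp
  4620 − 4469 = 151 bp
  4886 − 4620 = 266 bp
  5035 − 4886 = 149 bp
  5840 − 5035 = 805 bp
  6031 − 5840 = 191 bp
Sorted largest to smallest: 4002, 805, 467, 266, 191, 151, 149 bp.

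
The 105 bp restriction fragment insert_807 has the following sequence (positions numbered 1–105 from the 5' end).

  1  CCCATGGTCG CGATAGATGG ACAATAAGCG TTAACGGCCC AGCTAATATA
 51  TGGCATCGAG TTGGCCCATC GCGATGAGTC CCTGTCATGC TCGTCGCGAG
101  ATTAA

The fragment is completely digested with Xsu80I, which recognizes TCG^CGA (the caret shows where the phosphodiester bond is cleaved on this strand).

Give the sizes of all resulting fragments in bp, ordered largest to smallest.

Xsu80I sites (TCGCGA) start at positions 8, 69, 94.
Xsu80I cuts after base 3 of each site, so after positions 10, 71, 96.
Linear molecule, 3 cuts → 4 fragments:
  1–10 → 10 bp
  11–71 → 61 bp
  72–96 → 25 bp
  97–105 → 9 bp
Sorted largest to smallest: 61, 25, 10, 9 bp.

61, 25, 10, 9 bp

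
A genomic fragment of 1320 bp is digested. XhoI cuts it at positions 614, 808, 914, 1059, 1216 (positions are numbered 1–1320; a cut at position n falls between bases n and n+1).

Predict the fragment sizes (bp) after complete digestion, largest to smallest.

614, 194, 157, 145, 106, 104 bp

Linear molecule, 5 cuts → 6 fragments:
  614 − 0 = 614 bp
  808 − 614 = 194 bp
  914 − 808 = 106 bp
  1059 − 914 = 145 bp
  1216 − 1059 = 157 bp
  1320 − 1216 = 104 bp
Sorted largest to smallest: 614, 194, 157, 145, 106, 104 bp.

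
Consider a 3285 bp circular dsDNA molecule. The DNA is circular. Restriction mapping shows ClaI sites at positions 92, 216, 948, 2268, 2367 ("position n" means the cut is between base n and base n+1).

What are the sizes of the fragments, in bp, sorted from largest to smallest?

Circular molecule, 5 cuts → 5 fragments:
  216 − 92 = 124 bp
  948 − 216 = 732 bp
  2268 − 948 = 1320 bp
  2367 − 2268 = 99 bp
  wrap: 3285 − 2367 + 92 = 1010 bp
Sorted largest to smallest: 1320, 1010, 732, 124, 99 bp.

1320, 1010, 732, 124, 99 bp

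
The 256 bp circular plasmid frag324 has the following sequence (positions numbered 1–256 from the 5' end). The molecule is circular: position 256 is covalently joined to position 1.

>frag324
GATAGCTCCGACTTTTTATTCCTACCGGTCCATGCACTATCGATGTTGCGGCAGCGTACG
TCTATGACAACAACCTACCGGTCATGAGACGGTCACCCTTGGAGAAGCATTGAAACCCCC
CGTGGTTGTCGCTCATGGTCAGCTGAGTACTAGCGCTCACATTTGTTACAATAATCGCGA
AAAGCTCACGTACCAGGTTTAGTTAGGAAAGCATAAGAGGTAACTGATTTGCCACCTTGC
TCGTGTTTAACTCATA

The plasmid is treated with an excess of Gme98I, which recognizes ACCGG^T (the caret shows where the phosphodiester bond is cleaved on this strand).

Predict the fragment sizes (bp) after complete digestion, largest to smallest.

Gme98I sites (ACCGGT) start at positions 24, 77.
Gme98I cuts after base 5 of each site (before the last base), so after positions 28, 81.
Circular molecule, 2 cuts → 2 fragments:
  29–81 → 53 bp
  82–256 then 1–28 → 175 + 28 = 203 bp
Sorted largest to smallest: 203, 53 bp.

203, 53 bp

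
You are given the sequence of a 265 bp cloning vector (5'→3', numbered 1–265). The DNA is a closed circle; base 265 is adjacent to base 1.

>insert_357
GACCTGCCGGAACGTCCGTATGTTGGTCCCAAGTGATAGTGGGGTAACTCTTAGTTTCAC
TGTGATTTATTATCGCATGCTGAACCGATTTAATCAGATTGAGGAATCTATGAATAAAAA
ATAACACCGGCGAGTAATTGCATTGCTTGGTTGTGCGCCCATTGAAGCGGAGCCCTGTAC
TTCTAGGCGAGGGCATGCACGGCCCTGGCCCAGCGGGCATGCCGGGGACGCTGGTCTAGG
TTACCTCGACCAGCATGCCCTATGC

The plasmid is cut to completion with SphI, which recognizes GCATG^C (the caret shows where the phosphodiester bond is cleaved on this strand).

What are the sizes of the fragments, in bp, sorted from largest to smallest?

118, 87, 36, 24 bp

SphI sites (GCATGC) start at positions 75, 193, 217, 253.
SphI cuts after base 5 of each site (before the last base), so after positions 79, 197, 221, 257.
Circular molecule, 4 cuts → 4 fragments:
  80–197 → 118 bp
  198–221 → 24 bp
  222–257 → 36 bp
  258–265 then 1–79 → 8 + 79 = 87 bp
Sorted largest to smallest: 118, 87, 36, 24 bp.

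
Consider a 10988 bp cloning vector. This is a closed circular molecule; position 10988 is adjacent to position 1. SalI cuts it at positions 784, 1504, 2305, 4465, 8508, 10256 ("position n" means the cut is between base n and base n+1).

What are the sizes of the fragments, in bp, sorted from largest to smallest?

Circular molecule, 6 cuts → 6 fragments:
  1504 − 784 = 720 bp
  2305 − 1504 = 801 bp
  4465 − 2305 = 2160 bp
  8508 − 4465 = 4043 bp
  10256 − 8508 = 1748 bp
  wrap: 10988 − 10256 + 784 = 1516 bp
Sorted largest to smallest: 4043, 2160, 1748, 1516, 801, 720 bp.

4043, 2160, 1748, 1516, 801, 720 bp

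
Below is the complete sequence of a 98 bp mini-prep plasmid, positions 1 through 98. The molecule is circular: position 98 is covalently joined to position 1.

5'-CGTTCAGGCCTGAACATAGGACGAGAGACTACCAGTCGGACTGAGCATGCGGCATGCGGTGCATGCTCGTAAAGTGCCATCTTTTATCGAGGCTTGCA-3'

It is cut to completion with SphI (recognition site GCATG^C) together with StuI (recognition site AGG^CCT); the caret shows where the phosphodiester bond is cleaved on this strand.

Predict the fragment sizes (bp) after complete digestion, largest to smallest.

41, 41, 9, 7 bp

SphI sites (GCATGC) start at positions 45, 52, 61.
SphI cuts after base 5 of each site (before the last base), so after positions 49, 56, 65.
The StuI site (AGGCCT) starts at position 6.
StuI cuts after base 3 of each site, so after position 8.
Combined cut positions: 8, 49, 56, 65.
Circular molecule, 4 cuts → 4 fragments:
  9–49 → 41 bp
  50–56 → 7 bp
  57–65 → 9 bp
  66–98 then 1–8 → 33 + 8 = 41 bp
Sorted largest to smallest: 41, 41, 9, 7 bp.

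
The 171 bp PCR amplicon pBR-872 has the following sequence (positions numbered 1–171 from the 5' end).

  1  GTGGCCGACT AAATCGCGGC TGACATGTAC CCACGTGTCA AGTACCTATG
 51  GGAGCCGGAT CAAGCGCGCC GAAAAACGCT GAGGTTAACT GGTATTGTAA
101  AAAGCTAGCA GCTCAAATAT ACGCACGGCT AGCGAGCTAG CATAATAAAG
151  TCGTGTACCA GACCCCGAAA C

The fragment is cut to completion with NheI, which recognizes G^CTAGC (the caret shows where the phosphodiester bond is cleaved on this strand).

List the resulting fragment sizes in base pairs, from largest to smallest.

NheI sites (GCTAGC) start at positions 104, 128, 136.
NheI cuts after the first base of each site, so after positions 104, 128, 136.
Linear molecule, 3 cuts → 4 fragments:
  1–104 → 104 bp
  105–128 → 24 bp
  129–136 → 8 bp
  137–171 → 35 bp
Sorted largest to smallest: 104, 35, 24, 8 bp.

104, 35, 24, 8 bp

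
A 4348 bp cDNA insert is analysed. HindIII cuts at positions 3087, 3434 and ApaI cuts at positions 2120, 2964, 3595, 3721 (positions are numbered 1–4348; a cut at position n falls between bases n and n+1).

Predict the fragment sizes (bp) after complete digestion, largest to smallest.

Combined cut positions (sorted): 2120, 2964, 3087, 3434, 3595, 3721.
Linear molecule, 6 cuts → 7 fragments:
  2120 − 0 = 2120 bp
  2964 − 2120 = 844 bp
  3087 − 2964 = 123 bp
  3434 − 3087 = 347 bp
  3595 − 3434 = 161 bp
  3721 − 3595 = 126 bp
  4348 − 3721 = 627 bp
Sorted largest to smallest: 2120, 844, 627, 347, 161, 126, 123 bp.

2120, 844, 627, 347, 161, 126, 123 bp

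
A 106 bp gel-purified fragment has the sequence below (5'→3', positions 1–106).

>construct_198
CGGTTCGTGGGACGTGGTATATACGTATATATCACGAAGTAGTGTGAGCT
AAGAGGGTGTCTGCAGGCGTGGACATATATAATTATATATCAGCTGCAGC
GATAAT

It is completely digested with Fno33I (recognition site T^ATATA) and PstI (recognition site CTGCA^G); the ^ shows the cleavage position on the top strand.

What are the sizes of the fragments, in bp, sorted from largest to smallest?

Fno33I sites (TATATA) start at positions 18, 26, 76, 84.
Fno33I cuts after the first base of each site, so after positions 18, 26, 76, 84.
PstI sites (CTGCAG) start at positions 61, 94.
PstI cuts after base 5 of each site (before the last base), so after positions 65, 98.
Combined cut positions: 18, 26, 65, 76, 84, 98.
Linear molecule, 6 cuts → 7 fragments:
  1–18 → 18 bp
  19–26 → 8 bp
  27–65 → 39 bp
  66–76 → 11 bp
  77–84 → 8 bp
  85–98 → 14 bp
  99–106 → 8 bp
Sorted largest to smallest: 39, 18, 14, 11, 8, 8, 8 bp.

39, 18, 14, 11, 8, 8, 8 bp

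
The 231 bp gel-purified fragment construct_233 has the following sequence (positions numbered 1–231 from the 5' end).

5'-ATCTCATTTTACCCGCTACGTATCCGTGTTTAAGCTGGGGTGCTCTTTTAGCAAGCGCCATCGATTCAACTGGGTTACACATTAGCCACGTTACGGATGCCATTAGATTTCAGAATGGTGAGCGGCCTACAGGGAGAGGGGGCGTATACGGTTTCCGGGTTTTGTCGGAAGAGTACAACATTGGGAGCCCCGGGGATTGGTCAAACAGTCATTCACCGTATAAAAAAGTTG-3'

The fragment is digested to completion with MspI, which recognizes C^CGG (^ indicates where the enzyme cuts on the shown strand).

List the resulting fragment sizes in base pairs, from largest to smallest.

MspI sites (CCGG) start at positions 155, 190.
MspI cuts after the first base of each site, so after positions 155, 190.
Linear molecule, 2 cuts → 3 fragments:
  1–155 → 155 bp
  156–190 → 35 bp
  191–231 → 41 bp
Sorted largest to smallest: 155, 41, 35 bp.

155, 41, 35 bp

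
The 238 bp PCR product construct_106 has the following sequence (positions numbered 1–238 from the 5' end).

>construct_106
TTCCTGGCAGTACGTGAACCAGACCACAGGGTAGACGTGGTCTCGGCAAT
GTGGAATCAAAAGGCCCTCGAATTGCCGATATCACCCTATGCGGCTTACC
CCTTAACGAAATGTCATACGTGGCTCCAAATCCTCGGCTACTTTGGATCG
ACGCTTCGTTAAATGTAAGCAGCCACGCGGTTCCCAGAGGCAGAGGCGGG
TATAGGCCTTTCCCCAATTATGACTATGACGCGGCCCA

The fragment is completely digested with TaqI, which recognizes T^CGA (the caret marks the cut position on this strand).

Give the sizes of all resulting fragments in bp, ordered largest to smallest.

90, 80, 68 bp

TaqI sites (TCGA) start at positions 68, 148.
TaqI cuts after the first base of each site, so after positions 68, 148.
Linear molecule, 2 cuts → 3 fragments:
  1–68 → 68 bp
  69–148 → 80 bp
  149–238 → 90 bp
Sorted largest to smallest: 90, 80, 68 bp.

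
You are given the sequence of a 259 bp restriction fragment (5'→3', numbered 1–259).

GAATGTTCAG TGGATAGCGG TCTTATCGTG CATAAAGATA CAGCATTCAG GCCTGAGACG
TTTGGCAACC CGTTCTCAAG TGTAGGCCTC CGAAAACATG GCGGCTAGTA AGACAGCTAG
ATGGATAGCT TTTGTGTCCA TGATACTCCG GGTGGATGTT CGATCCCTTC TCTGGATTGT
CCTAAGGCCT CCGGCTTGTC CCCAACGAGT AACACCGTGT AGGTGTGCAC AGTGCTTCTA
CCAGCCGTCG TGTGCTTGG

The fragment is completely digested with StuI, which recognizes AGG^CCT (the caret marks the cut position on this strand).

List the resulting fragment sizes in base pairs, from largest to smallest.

StuI sites (AGGCCT) start at positions 49, 84, 185.
StuI cuts after base 3 of each site, so after positions 51, 86, 187.
Linear molecule, 3 cuts → 4 fragments:
  1–51 → 51 bp
  52–86 → 35 bp
  87–187 → 101 bp
  188–259 → 72 bp
Sorted largest to smallest: 101, 72, 51, 35 bp.

101, 72, 51, 35 bp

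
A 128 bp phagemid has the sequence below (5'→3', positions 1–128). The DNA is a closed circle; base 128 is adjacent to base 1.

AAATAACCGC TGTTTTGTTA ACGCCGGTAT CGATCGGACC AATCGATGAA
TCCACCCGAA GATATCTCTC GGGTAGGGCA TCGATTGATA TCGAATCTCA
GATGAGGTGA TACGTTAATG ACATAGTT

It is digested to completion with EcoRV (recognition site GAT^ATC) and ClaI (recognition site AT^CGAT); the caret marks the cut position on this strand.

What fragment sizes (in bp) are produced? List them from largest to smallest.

EcoRV sites (GATATC) start at positions 61, 87.
EcoRV cuts after base 3 of each site, so after positions 63, 89.
ClaI sites (ATCGAT) start at positions 29, 42, 80.
ClaI cuts after base 2 of each site, so after positions 30, 43, 81.
Combined cut positions: 30, 43, 63, 81, 89.
Circular molecule, 5 cuts → 5 fragments:
  31–43 → 13 bp
  44–63 → 20 bp
  64–81 → 18 bp
  82–89 → 8 bp
  90–128 then 1–30 → 39 + 30 = 69 bp
Sorted largest to smallest: 69, 20, 18, 13, 8 bp.

69, 20, 18, 13, 8 bp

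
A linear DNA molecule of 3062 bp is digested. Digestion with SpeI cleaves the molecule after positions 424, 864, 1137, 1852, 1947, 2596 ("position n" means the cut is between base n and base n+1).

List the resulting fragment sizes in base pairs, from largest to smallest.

Linear molecule, 6 cuts → 7 fragments:
  424 − 0 = 424 bp
  864 − 424 = 440 bp
  1137 − 864 = 273 bp
  1852 − 1137 = 715 bp
  1947 − 1852 = 95 bp
  2596 − 1947 = 649 bp
  3062 − 2596 = 466 bp
Sorted largest to smallest: 715, 649, 466, 440, 424, 273, 95 bp.

715, 649, 466, 440, 424, 273, 95 bp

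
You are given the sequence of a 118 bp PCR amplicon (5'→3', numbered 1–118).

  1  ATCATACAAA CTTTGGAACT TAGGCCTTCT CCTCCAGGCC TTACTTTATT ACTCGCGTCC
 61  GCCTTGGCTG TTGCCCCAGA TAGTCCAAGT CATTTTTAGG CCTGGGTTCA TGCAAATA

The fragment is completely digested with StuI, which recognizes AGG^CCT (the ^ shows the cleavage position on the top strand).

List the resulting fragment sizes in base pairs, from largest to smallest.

StuI sites (AGGCCT) start at positions 22, 36, 98.
StuI cuts after base 3 of each site, so after positions 24, 38, 100.
Linear molecule, 3 cuts → 4 fragments:
  1–24 → 24 bp
  25–38 → 14 bp
  39–100 → 62 bp
  101–118 → 18 bp
Sorted largest to smallest: 62, 24, 18, 14 bp.

62, 24, 18, 14 bp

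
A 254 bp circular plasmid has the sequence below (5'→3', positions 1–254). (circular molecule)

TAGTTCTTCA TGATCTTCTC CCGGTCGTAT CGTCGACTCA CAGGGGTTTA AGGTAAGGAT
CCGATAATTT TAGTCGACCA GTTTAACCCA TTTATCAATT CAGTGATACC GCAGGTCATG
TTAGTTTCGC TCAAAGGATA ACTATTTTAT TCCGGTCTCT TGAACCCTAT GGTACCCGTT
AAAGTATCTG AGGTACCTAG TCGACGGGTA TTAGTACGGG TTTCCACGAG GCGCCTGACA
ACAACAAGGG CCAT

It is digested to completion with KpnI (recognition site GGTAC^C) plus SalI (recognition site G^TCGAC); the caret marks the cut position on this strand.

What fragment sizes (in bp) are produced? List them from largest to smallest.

KpnI sites (GGTACC) start at positions 171, 192.
KpnI cuts after base 5 of each site (before the last base), so after positions 175, 196.
SalI sites (GTCGAC) start at positions 32, 73, 200.
SalI cuts after the first base of each site, so after positions 32, 73, 200.
Combined cut positions: 32, 73, 175, 196, 200.
Circular molecule, 5 cuts → 5 fragments:
  33–73 → 41 bp
  74–175 → 102 bp
  176–196 → 21 bp
  197–200 → 4 bp
  201–254 then 1–32 → 54 + 32 = 86 bp
Sorted largest to smallest: 102, 86, 41, 21, 4 bp.

102, 86, 41, 21, 4 bp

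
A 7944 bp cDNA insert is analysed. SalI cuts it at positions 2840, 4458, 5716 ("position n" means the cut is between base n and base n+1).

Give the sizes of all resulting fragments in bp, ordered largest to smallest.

2840, 2228, 1618, 1258 bp

Linear molecule, 3 cuts → 4 fragments:
  2840 − 0 = 2840 bp
  4458 − 2840 = 1618 bp
  5716 − 4458 = 1258 bp
  7944 − 5716 = 2228 bp
Sorted largest to smallest: 2840, 2228, 1618, 1258 bp.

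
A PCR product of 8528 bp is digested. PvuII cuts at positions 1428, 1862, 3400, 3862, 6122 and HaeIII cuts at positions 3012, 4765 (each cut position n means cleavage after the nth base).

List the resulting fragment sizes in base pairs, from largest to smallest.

2406, 1428, 1357, 1150, 903, 462, 434, 388 bp

Combined cut positions (sorted): 1428, 1862, 3012, 3400, 3862, 4765, 6122.
Linear molecule, 7 cuts → 8 fragments:
  1428 − 0 = 1428 bp
  1862 − 1428 = 434 bp
  3012 − 1862 = 1150 bp
  3400 − 3012 = 388 bp
  3862 − 3400 = 462 bp
  4765 − 3862 = 903 bp
  6122 − 4765 = 1357 bp
  8528 − 6122 = 2406 bp
Sorted largest to smallest: 2406, 1428, 1357, 1150, 903, 462, 434, 388 bp.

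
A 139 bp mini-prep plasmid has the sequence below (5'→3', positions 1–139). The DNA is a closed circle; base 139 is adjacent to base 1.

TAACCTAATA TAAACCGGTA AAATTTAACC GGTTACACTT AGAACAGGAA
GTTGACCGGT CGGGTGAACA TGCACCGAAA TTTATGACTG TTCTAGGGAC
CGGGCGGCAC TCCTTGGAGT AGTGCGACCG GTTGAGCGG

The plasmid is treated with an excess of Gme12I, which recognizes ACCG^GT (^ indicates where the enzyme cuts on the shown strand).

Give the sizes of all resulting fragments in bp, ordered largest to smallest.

Gme12I sites (ACCGGT) start at positions 14, 28, 55, 127.
Gme12I cuts after base 4 of each site, so after positions 17, 31, 58, 130.
Circular molecule, 4 cuts → 4 fragments:
  18–31 → 14 bp
  32–58 → 27 bp
  59–130 → 72 bp
  131–139 then 1–17 → 9 + 17 = 26 bp
Sorted largest to smallest: 72, 27, 26, 14 bp.

72, 27, 26, 14 bp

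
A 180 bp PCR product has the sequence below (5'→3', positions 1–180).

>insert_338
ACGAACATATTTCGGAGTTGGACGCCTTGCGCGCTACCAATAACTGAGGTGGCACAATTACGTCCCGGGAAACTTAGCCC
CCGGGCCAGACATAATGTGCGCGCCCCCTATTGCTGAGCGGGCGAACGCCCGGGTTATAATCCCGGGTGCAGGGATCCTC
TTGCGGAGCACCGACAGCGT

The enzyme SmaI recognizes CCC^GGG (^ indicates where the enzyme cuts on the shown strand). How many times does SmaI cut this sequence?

4

CCCGGG occurs starting at positions 64, 80, 129, 142.
SmaI cuts at 4 sites.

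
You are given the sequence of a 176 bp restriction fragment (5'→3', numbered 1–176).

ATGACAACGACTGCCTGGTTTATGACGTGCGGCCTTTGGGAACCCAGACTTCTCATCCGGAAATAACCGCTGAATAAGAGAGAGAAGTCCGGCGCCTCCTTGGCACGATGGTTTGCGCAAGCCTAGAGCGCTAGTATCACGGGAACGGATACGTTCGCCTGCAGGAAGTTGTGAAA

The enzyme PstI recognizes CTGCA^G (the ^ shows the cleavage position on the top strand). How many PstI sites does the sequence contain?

CTGCAG occurs starting at position 159.
PstI cuts at 1 site.

1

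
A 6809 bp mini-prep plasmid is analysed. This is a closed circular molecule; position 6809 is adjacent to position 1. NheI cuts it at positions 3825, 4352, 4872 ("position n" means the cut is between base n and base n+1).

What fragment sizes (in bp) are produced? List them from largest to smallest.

5762, 527, 520 bp

Circular molecule, 3 cuts → 3 fragments:
  4352 − 3825 = 527 bp
  4872 − 4352 = 520 bp
  wrap: 6809 − 4872 + 3825 = 5762 bp
Sorted largest to smallest: 5762, 527, 520 bp.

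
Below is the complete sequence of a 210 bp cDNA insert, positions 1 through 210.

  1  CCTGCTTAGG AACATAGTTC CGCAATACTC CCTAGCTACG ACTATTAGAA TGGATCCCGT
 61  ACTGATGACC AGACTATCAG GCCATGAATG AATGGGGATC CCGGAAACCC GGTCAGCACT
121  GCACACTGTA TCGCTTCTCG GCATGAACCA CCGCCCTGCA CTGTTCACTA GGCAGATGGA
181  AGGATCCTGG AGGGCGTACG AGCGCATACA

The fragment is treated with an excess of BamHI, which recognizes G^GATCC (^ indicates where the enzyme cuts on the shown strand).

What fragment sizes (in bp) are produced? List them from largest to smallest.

86, 52, 44, 28 bp

BamHI sites (GGATCC) start at positions 52, 96, 182.
BamHI cuts after the first base of each site, so after positions 52, 96, 182.
Linear molecule, 3 cuts → 4 fragments:
  1–52 → 52 bp
  53–96 → 44 bp
  97–182 → 86 bp
  183–210 → 28 bp
Sorted largest to smallest: 86, 52, 44, 28 bp.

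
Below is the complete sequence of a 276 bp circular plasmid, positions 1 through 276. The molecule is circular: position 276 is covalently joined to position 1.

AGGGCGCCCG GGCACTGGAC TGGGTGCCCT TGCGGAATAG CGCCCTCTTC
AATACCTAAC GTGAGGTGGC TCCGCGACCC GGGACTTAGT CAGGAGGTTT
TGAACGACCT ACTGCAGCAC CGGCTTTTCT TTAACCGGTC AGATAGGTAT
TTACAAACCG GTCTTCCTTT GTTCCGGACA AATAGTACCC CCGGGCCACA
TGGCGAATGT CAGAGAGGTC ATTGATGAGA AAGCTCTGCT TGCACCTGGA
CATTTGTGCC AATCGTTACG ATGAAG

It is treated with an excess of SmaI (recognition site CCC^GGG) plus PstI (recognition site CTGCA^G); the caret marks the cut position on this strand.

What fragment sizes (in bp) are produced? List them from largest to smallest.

93, 76, 71, 36 bp

SmaI sites (CCCGGG) start at positions 7, 78, 190.
SmaI cuts after base 3 of each site, so after positions 9, 80, 192.
The PstI site (CTGCAG) starts at position 112.
PstI cuts after base 5 of each site (before the last base), so after position 116.
Combined cut positions: 9, 80, 116, 192.
Circular molecule, 4 cuts → 4 fragments:
  10–80 → 71 bp
  81–116 → 36 bp
  117–192 → 76 bp
  193–276 then 1–9 → 84 + 9 = 93 bp
Sorted largest to smallest: 93, 76, 71, 36 bp.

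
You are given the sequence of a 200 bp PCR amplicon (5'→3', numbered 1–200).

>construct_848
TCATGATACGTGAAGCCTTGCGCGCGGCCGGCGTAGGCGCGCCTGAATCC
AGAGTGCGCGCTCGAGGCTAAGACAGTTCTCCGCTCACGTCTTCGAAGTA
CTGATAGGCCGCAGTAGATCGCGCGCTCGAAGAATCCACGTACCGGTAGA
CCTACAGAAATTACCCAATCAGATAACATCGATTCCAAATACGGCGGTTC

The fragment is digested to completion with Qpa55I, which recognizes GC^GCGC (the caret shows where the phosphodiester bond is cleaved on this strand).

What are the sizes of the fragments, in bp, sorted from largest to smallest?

Qpa55I sites (GCGCGC) start at positions 20, 37, 56, 121.
Qpa55I cuts after base 2 of each site, so after positions 21, 38, 57, 122.
Linear molecule, 4 cuts → 5 fragments:
  1–21 → 21 bp
  22–38 → 17 bp
  39–57 → 19 bp
  58–122 → 65 bp
  123–200 → 78 bp
Sorted largest to smallest: 78, 65, 21, 19, 17 bp.

78, 65, 21, 19, 17 bp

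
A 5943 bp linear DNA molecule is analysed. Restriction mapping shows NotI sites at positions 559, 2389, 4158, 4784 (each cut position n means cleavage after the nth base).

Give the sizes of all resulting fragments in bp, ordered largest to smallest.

Linear molecule, 4 cuts → 5 fragments:
  559 − 0 = 559 bp
  2389 − 559 = 1830 bp
  4158 − 2389 = 1769 bp
  4784 − 4158 = 626 bp
  5943 − 4784 = 1159 bp
Sorted largest to smallest: 1830, 1769, 1159, 626, 559 bp.

1830, 1769, 1159, 626, 559 bp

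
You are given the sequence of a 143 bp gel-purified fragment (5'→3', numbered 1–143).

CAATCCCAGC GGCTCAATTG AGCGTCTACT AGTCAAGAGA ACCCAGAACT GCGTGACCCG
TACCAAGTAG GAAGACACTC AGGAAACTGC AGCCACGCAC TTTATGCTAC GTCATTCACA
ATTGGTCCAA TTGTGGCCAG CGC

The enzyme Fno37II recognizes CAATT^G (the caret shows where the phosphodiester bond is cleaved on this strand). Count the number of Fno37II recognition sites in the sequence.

CAATTG occurs starting at positions 15, 119, 128.
Fno37II cuts at 3 sites.

3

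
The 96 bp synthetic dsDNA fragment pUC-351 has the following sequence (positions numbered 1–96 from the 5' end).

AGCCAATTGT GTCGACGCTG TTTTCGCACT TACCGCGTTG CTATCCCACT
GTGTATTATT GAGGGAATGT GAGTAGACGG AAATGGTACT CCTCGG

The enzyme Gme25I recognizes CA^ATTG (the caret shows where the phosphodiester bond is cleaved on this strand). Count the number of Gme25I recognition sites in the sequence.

CAATTG occurs starting at position 4.
Gme25I cuts at 1 site.

1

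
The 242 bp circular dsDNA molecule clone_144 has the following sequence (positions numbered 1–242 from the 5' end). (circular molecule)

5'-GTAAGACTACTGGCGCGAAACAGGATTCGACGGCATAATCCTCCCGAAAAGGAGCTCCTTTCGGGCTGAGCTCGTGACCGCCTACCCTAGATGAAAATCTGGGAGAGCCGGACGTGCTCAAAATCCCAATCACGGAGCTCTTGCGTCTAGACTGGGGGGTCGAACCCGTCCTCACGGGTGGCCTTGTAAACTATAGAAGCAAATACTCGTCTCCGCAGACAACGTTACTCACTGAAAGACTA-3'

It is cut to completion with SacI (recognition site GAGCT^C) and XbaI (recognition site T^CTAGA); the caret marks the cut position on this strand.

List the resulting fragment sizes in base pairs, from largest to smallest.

152, 67, 16, 7 bp

SacI sites (GAGCTC) start at positions 52, 68, 135.
SacI cuts after base 5 of each site (before the last base), so after positions 56, 72, 139.
The XbaI site (TCTAGA) starts at position 146.
XbaI cuts after the first base of each site, so after position 146.
Combined cut positions: 56, 72, 139, 146.
Circular molecule, 4 cuts → 4 fragments:
  57–72 → 16 bp
  73–139 → 67 bp
  140–146 → 7 bp
  147–242 then 1–56 → 96 + 56 = 152 bp
Sorted largest to smallest: 152, 67, 16, 7 bp.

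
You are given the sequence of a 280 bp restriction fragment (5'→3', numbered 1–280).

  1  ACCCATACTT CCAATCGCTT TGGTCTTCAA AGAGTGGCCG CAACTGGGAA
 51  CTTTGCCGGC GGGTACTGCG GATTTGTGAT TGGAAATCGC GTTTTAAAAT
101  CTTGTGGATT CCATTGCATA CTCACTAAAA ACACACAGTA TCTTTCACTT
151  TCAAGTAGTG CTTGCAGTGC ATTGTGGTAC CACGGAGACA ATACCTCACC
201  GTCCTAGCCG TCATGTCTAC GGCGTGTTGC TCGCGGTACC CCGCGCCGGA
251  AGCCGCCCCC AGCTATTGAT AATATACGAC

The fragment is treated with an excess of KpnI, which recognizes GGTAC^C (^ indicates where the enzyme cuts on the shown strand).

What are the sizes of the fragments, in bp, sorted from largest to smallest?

180, 59, 41 bp

KpnI sites (GGTACC) start at positions 176, 235.
KpnI cuts after base 5 of each site (before the last base), so after positions 180, 239.
Linear molecule, 2 cuts → 3 fragments:
  1–180 → 180 bp
  181–239 → 59 bp
  240–280 → 41 bp
Sorted largest to smallest: 180, 59, 41 bp.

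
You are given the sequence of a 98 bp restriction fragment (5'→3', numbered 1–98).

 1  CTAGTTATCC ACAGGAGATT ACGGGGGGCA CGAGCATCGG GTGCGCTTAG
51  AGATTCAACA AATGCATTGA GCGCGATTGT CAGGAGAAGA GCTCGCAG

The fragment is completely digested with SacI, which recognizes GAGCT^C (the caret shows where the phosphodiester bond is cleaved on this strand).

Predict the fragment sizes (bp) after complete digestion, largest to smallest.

The SacI site (GAGCTC) starts at position 89.
SacI cuts after base 5 of each site (before the last base), so after position 93.
Linear molecule, 1 cut → 2 fragments:
  1–93 → 93 bp
  94–98 → 5 bp
Sorted largest to smallest: 93, 5 bp.

93, 5 bp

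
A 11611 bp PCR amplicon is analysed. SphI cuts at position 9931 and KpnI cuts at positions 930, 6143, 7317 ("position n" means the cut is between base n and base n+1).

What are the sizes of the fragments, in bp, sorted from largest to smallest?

Combined cut positions (sorted): 930, 6143, 7317, 9931.
Linear molecule, 4 cuts → 5 fragments:
  930 − 0 = 930 bp
  6143 − 930 = 5213 bp
  7317 − 6143 = 1174 bp
  9931 − 7317 = 2614 bp
  11611 − 9931 = 1680 bp
Sorted largest to smallest: 5213, 2614, 1680, 1174, 930 bp.

5213, 2614, 1680, 1174, 930 bp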